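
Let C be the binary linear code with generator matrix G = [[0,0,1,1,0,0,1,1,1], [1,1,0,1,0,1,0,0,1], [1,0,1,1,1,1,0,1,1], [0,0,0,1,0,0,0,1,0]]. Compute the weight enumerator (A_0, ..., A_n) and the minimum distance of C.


Weight distribution: A_0 = 1, A_2 = 1, A_3 = 1, A_4 = 3, A_5 = 6, A_6 = 3, A_7 = 1. Minimum distance d = 2.

Enumerate all 2^4 = 16 messages m ∈ F_2^4.
For each, compute codeword c = mG in F_2^9, then tally its weight.
  m = 0000 → c = 000000000, weight = 0.
  m = 1000 → c = 001100111, weight = 5.
  m = 0100 → c = 110101001, weight = 5.
  m = 1100 → c = 111001110, weight = 6.
  m = 0010 → c = 101111011, weight = 7.
  m = 1010 → c = 100011100, weight = 4.
  m = 0110 → c = 011010010, weight = 4.
  m = 1110 → c = 010110101, weight = 5.
  m = 0001 → c = 000100010, weight = 2.
  m = 1001 → c = 001000101, weight = 3.
  m = 0101 → c = 110001011, weight = 5.
  m = 1101 → c = 111101100, weight = 6.
  m = 0011 → c = 101011001, weight = 5.
  m = 1011 → c = 100111110, weight = 6.
  m = 0111 → c = 011110000, weight = 4.
  m = 1111 → c = 010010111, weight = 5.
Tally weights:
  weight 0: 1 codewords.
  weight 2: 1 codewords.
  weight 3: 1 codewords.
  weight 4: 3 codewords.
  weight 5: 6 codewords.
  weight 6: 3 codewords.
  weight 7: 1 codewords.
Minimum distance d = smallest w > 0 with A_w > 0 = 2.
Sanity: Σ A_w = 16 = 2^4 = 16 ✓.


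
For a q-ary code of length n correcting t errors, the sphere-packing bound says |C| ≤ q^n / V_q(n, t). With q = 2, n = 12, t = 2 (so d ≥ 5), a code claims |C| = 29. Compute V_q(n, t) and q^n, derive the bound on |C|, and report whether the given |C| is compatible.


V_q(n, t) = 79, q^n = 4096, Hamming bound = 51, |C| = 29 ≤ bound (satisfied).

Step 1: Compute V_q(n, t) = Σ_{j=0}^2 C(n, j) (q−1)^j.
  j = 0: C(12,0)·(1)^0 = 1·1 = 1.
  j = 1: C(12,1)·(1)^1 = 12·1 = 12.
  j = 2: C(12,2)·(1)^2 = 66·1 = 66.
  V_q(n, t) = 1 + 12 + 66 = 79.
Step 2: q^n = 2^12 = 4096.
Step 3: Hamming bound ⌊q^n / V_q(n,t)⌋ = ⌊4096/79⌋ = 51.
Step 4: Compare |C| = 29 to 51: satisfied.
The claimed |C| lies below the Hamming bound.


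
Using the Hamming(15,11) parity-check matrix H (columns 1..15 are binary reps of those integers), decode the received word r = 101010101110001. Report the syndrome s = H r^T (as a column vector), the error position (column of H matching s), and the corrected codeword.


s = (0, 1, 1, 1)^T, error position = 7, corrected codeword c = 101010001110001

Compute s = H r^T mod 2 one row at a time:
  s_1 = 0 + 1 + 1 + 1 + 0 + 0 + 0 + 1 = 4 ≡ 0 (mod 2).
  s_2 = 0 + 1 + 0 + 1 + 0 + 0 + 0 + 1 = 3 ≡ 1 (mod 2).
  s_3 = 0 + 1 + 0 + 1 + 1 + 1 + 0 + 1 = 5 ≡ 1 (mod 2).
  s_4 = 1 + 1 + 1 + 1 + 1 + 1 + 0 + 1 = 7 ≡ 1 (mod 2).
s = (0, 1, 1, 1)^T — this equals column 7 of H (binary 0111), so error is at position 7.
Correct: flip bit 7 of r = 101010101110001 to get c = 101010001110001.


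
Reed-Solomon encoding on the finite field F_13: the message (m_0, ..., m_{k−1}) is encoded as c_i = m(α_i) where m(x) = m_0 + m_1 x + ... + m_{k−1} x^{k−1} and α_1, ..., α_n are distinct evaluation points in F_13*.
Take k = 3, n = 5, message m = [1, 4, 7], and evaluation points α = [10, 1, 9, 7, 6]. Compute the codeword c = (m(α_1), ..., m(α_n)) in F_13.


c = [0, 12, 6, 8, 4]

Message polynomial: m(x) = 1 + 4·x + 7·x^2 (mod 13).
For each evaluation point α_i, compute m(α_i) mod 13:
  α_1 = 10: Horner steps 7 → 9 → 0, so m(10) = 0.
  α_2 = 1: Horner steps 7 → 11 → 12, so m(1) = 12.
  α_3 = 9: Horner steps 7 → 2 → 6, so m(9) = 6.
  α_4 = 7: Horner steps 7 → 1 → 8, so m(7) = 8.
  α_5 = 6: Horner steps 7 → 7 → 4, so m(6) = 4.
Codeword c = [0, 12, 6, 8, 4] ∈ F_13^5.


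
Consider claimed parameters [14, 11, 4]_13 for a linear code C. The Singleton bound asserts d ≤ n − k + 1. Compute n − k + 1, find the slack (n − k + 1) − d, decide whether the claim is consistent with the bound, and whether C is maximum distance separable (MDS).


Singleton RHS = n − k + 1 = 4, slack = 0, bound satisfied, MDS.

Singleton bound: d ≤ n − k + 1.
Here n = 14, k = 11, so n − k + 1 = 4.
Given d = 4, check d ≤ 4: YES.
Slack = (n − k + 1) − d = 0.
The code is MDS (slack = 0).
Description: the claimed parameters are [14, 11, 4]_13; such a code would be MDS (meets Singleton bound).


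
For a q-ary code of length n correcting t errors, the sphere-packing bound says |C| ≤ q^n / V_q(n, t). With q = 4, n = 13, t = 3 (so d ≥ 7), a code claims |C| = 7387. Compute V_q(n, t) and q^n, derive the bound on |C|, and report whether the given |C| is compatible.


V_q(n, t) = 8464, q^n = 67108864, Hamming bound = 7928, |C| = 7387 ≤ bound (satisfied).

Step 1: Compute V_q(n, t) = Σ_{j=0}^3 C(n, j) (q−1)^j.
  j = 0: C(13,0)·(3)^0 = 1·1 = 1.
  j = 1: C(13,1)·(3)^1 = 13·3 = 39.
  j = 2: C(13,2)·(3)^2 = 78·9 = 702.
  j = 3: C(13,3)·(3)^3 = 286·27 = 7722.
  V_q(n, t) = 1 + 39 + 702 + 7722 = 8464.
Step 2: q^n = 4^13 = 67108864.
Step 3: Hamming bound ⌊q^n / V_q(n,t)⌋ = ⌊67108864/8464⌋ = 7928.
Step 4: Compare |C| = 7387 to 7928: satisfied.
The claimed |C| lies below the Hamming bound.


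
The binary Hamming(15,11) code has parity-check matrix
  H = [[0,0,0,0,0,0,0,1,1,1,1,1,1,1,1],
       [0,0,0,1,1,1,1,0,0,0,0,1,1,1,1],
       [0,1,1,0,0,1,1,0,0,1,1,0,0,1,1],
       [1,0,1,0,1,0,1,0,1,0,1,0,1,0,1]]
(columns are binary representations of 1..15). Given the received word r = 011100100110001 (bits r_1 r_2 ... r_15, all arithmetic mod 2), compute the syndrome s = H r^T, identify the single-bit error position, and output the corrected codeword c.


s = (1, 1, 0, 0)^T, error position = 12, corrected codeword c = 011100100111001

Compute s = H r^T mod 2 one row at a time:
  s_1 = 0 + 0 + 1 + 1 + 0 + 0 + 0 + 1 = 3 ≡ 1 (mod 2).
  s_2 = 1 + 0 + 0 + 1 + 0 + 0 + 0 + 1 = 3 ≡ 1 (mod 2).
  s_3 = 1 + 1 + 0 + 1 + 1 + 1 + 0 + 1 = 6 ≡ 0 (mod 2).
  s_4 = 0 + 1 + 0 + 1 + 0 + 1 + 0 + 1 = 4 ≡ 0 (mod 2).
s = (1, 1, 0, 0)^T — this equals column 12 of H (binary 1100), so error is at position 12.
Correct: flip bit 12 of r = 011100100110001 to get c = 011100100111001.


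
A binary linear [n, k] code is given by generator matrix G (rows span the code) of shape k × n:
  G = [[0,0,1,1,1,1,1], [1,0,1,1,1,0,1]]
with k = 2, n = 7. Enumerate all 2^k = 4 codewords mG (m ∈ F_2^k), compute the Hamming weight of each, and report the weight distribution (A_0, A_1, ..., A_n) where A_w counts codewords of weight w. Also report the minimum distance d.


Weight distribution: A_0 = 1, A_2 = 1, A_5 = 2. Minimum distance d = 2.

Enumerate all 2^2 = 4 messages m ∈ F_2^2.
For each, compute codeword c = mG in F_2^7, then tally its weight.
  m = 00 → c = 0000000, weight = 0.
  m = 10 → c = 0011111, weight = 5.
  m = 01 → c = 1011101, weight = 5.
  m = 11 → c = 1000010, weight = 2.
Tally weights:
  weight 0: 1 codewords.
  weight 2: 1 codewords.
  weight 5: 2 codewords.
Minimum distance d = smallest w > 0 with A_w > 0 = 2.
Sanity: Σ A_w = 4 = 2^2 = 4 ✓.


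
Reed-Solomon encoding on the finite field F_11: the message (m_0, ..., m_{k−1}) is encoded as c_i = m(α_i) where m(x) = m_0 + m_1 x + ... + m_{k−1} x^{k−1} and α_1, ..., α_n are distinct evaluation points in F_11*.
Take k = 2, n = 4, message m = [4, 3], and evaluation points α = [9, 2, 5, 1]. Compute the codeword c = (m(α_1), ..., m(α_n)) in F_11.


c = [9, 10, 8, 7]

Message polynomial: m(x) = 4 + 3·x (mod 11).
For each evaluation point α_i, compute m(α_i) mod 11:
  α_1 = 9: Horner steps 3 → 9, so m(9) = 9.
  α_2 = 2: Horner steps 3 → 10, so m(2) = 10.
  α_3 = 5: Horner steps 3 → 8, so m(5) = 8.
  α_4 = 1: Horner steps 3 → 7, so m(1) = 7.
Codeword c = [9, 10, 8, 7] ∈ F_11^4.


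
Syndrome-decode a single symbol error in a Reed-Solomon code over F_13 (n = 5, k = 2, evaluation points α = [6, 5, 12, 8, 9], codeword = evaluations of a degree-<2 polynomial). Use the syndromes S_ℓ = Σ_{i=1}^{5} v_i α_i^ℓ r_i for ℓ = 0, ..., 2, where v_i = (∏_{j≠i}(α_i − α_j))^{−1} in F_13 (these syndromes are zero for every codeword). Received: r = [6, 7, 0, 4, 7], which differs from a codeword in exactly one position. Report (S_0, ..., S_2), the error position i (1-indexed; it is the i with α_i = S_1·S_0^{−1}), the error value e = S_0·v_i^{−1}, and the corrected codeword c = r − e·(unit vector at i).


S = (10, 12, 4), error at position 5, error magnitude e = 4, c = [6, 7, 0, 4, 3].

Step 1: column multipliers v_i = (∏_{j≠i}(α_i − α_j))^{−1} mod 13.
  i = 1 (α = 6): (6−5)(6−12)(6−8)(6−9) = 1·(−6)·(−2)·(−3) = −36 ≡ 3, so v_1 = 3^{−1} = 9 (mod 13).
  i = 2 (α = 5): (5−6)(5−12)(5−8)(5−9) = (−1)·(−7)·(−3)·(−4) = 84 ≡ 6, so v_2 = 6^{−1} = 11 (mod 13).
  i = 3 (α = 12): (12−6)(12−5)(12−8)(12−9) = 6·7·4·3 = 504 ≡ 10, so v_3 = 10^{−1} = 4 (mod 13).
  i = 4 (α = 8): (8−6)(8−5)(8−12)(8−9) = 2·3·(−4)·(−1) = 24 ≡ 11, so v_4 = 11^{−1} = 6 (mod 13).
  i = 5 (α = 9): (9−6)(9−5)(9−12)(9−8) = 3·4·(−3)·1 = −36 ≡ 3, so v_5 = 3^{−1} = 9 (mod 13).
  v = [9, 11, 4, 6, 9].
Step 2: syndromes of r = [6, 7, 0, 4, 7] (all sums mod 13).
  S_0 = Σ v_i r_i = 9·6 + 11·7 + 4·0 + 6·4 + 9·7 = 218 ≡ 10.
  S_1 = Σ v_i α_i r_i = 9·6·6 + 11·5·7 + 4·12·0 + 6·8·4 + 9·9·7 = 1468 ≡ 12.
  α_i^2 mod 13 = [10, 12, 1, 12, 3].
  S_2 = Σ v_i α_i^2 r_i = 9·10·6 + 11·12·7 + 4·1·0 + 6·12·4 + 9·3·7 = 1941 ≡ 4.
  S = (10, 12, 4) ≠ 0, so r is not a codeword (an error is present).
Step 3: locate the error. For a single error e at position i, S_ℓ = v_i·e·α_i^ℓ, so α_err = S_1/S_0.
  S_0^{−1} = 10^{−1} = 4 (mod 13), so α_err = 12·4 = 48 ≡ 9 = α_5. Error position i = 5.
  Consistency check: S_2/S_1 = 4·12 = 48 ≡ 9 = α_err ✓ (single-error assumption holds).
Step 4: error magnitude e = S_0/v_5 = S_0·∏_{j≠5}(α_5 − α_j) = 10·3 = 30 ≡ 4 (mod 13).
Step 5: correct position 5: c_5 = r_5 − e = 7 − 4 ≡ 3 (mod 13). Hence c = [6, 7, 0, 4, 3].
  Check: interpolating c through the α_i gives m(x) = 12 + 12·x (degree < 2) with m(α_i) = c_i for every i, so c is indeed a codeword.


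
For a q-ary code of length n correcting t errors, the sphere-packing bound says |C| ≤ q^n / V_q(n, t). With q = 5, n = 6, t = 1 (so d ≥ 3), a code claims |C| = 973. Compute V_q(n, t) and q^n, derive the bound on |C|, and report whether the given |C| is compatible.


V_q(n, t) = 25, q^n = 15625, Hamming bound = 625, |C| = 973 > bound (violated).

Step 1: Compute V_q(n, t) = Σ_{j=0}^1 C(n, j) (q−1)^j.
  j = 0: C(6,0)·(4)^0 = 1·1 = 1.
  j = 1: C(6,1)·(4)^1 = 6·4 = 24.
  V_q(n, t) = 1 + 24 = 25.
Step 2: q^n = 5^6 = 15625.
Step 3: Hamming bound ⌊q^n / V_q(n,t)⌋ = ⌊15625/25⌋ = 625.
Step 4: Compare |C| = 973 to 625: violated.
The claimed |C| lies above the Hamming bound, so no 5-ary code of length 6 with d ≥ 3 can have 973 codewords.


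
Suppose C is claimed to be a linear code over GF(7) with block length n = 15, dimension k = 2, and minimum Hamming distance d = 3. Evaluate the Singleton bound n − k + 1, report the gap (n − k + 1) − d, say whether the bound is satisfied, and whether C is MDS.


Singleton RHS = n − k + 1 = 14, slack = 11, bound satisfied, not MDS.

Singleton bound: d ≤ n − k + 1.
Here n = 15, k = 2, so n − k + 1 = 14.
Given d = 3, check d ≤ 14: YES.
Slack = (n − k + 1) − d = 11.
The code is NOT MDS (slack = 11 > 0).
Description: the claimed parameters are [15, 2, 3]_7; such a code would be non-MDS.


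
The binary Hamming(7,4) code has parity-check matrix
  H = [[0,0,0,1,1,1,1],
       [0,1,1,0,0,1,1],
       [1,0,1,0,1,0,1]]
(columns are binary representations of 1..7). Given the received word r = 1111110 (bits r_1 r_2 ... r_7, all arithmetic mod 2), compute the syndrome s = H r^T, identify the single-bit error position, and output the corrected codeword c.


s = (1, 1, 1)^T, error position = 7, corrected codeword c = 1111111

Compute s = H r^T mod 2 one row at a time:
  s_1 = 1 + 1 + 1 + 0 = 3 ≡ 1 (mod 2).
  s_2 = 1 + 1 + 1 + 0 = 3 ≡ 1 (mod 2).
  s_3 = 1 + 1 + 1 + 0 = 3 ≡ 1 (mod 2).
s = (1, 1, 1)^T — this equals column 7 of H (binary 111), so error is at position 7.
Correct: flip bit 7 of r = 1111110 to get c = 1111111.


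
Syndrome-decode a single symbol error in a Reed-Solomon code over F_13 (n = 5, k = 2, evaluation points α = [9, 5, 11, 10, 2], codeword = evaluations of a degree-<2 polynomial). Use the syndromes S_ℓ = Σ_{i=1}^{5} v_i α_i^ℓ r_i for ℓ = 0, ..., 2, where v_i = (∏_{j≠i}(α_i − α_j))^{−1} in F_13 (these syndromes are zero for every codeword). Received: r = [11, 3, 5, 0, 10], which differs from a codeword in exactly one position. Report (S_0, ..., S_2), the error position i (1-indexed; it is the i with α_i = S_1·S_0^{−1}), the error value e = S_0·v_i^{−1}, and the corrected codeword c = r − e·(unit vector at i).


S = (4, 5, 3), error at position 3, error magnitude e = 3, c = [11, 3, 2, 0, 10].

Step 1: column multipliers v_i = (∏_{j≠i}(α_i − α_j))^{−1} mod 13.
  i = 1 (α = 9): (9−5)(9−11)(9−10)(9−2) = 4·(−2)·(−1)·7 = 56 ≡ 4, so v_1 = 4^{−1} = 10 (mod 13).
  i = 2 (α = 5): (5−9)(5−11)(5−10)(5−2) = (−4)·(−6)·(−5)·3 = −360 ≡ 4, so v_2 = 4^{−1} = 10 (mod 13).
  i = 3 (α = 11): (11−9)(11−5)(11−10)(11−2) = 2·6·1·9 = 108 ≡ 4, so v_3 = 4^{−1} = 10 (mod 13).
  i = 4 (α = 10): (10−9)(10−5)(10−11)(10−2) = 1·5·(−1)·8 = −40 ≡ 12, so v_4 = 12^{−1} = 12 (mod 13).
  i = 5 (α = 2): (2−9)(2−5)(2−11)(2−10) = (−7)·(−3)·(−9)·(−8) = 1512 ≡ 4, so v_5 = 4^{−1} = 10 (mod 13).
  v = [10, 10, 10, 12, 10].
Step 2: syndromes of r = [11, 3, 5, 0, 10] (all sums mod 13).
  S_0 = Σ v_i r_i = 10·11 + 10·3 + 10·5 + 12·0 + 10·10 = 290 ≡ 4.
  S_1 = Σ v_i α_i r_i = 10·9·11 + 10·5·3 + 10·11·5 + 12·10·0 + 10·2·10 = 1890 ≡ 5.
  α_i^2 mod 13 = [3, 12, 4, 9, 4].
  S_2 = Σ v_i α_i^2 r_i = 10·3·11 + 10·12·3 + 10·4·5 + 12·9·0 + 10·4·10 = 1290 ≡ 3.
  S = (4, 5, 3) ≠ 0, so r is not a codeword (an error is present).
Step 3: locate the error. For a single error e at position i, S_ℓ = v_i·e·α_i^ℓ, so α_err = S_1/S_0.
  S_0^{−1} = 4^{−1} = 10 (mod 13), so α_err = 5·10 = 50 ≡ 11 = α_3. Error position i = 3.
  Consistency check: S_2/S_1 = 3·8 = 24 ≡ 11 = α_err ✓ (single-error assumption holds).
Step 4: error magnitude e = S_0/v_3 = S_0·∏_{j≠3}(α_3 − α_j) = 4·4 = 16 ≡ 3 (mod 13).
Step 5: correct position 3: c_3 = r_3 − e = 5 − 3 ≡ 2 (mod 13). Hence c = [11, 3, 2, 0, 10].
  Check: interpolating c through the α_i gives m(x) = 6 + 2·x (degree < 2) with m(α_i) = c_i for every i, so c is indeed a codeword.


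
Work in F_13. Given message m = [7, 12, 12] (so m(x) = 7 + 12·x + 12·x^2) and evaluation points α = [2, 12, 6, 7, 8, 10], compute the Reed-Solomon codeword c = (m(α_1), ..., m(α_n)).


c = [1, 7, 4, 3, 0, 1]

Message polynomial: m(x) = 7 + 12·x + 12·x^2 (mod 13).
For each evaluation point α_i, compute m(α_i) mod 13:
  α_1 = 2: Horner steps 12 → 10 → 1, so m(2) = 1.
  α_2 = 12: Horner steps 12 → 0 → 7, so m(12) = 7.
  α_3 = 6: Horner steps 12 → 6 → 4, so m(6) = 4.
  α_4 = 7: Horner steps 12 → 5 → 3, so m(7) = 3.
  α_5 = 8: Horner steps 12 → 4 → 0, so m(8) = 0.
  α_6 = 10: Horner steps 12 → 2 → 1, so m(10) = 1.
Codeword c = [1, 7, 4, 3, 0, 1] ∈ F_13^6.


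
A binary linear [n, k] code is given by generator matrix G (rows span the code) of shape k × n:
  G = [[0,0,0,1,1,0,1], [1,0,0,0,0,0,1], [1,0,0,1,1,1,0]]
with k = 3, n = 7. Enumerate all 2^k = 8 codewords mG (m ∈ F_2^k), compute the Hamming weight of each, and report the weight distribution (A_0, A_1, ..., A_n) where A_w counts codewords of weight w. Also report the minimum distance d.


Weight distribution: A_0 = 1, A_1 = 1, A_2 = 1, A_3 = 3, A_4 = 2. Minimum distance d = 1.

Enumerate all 2^3 = 8 messages m ∈ F_2^3.
For each, compute codeword c = mG in F_2^7, then tally its weight.
  m = 000 → c = 0000000, weight = 0.
  m = 100 → c = 0001101, weight = 3.
  m = 010 → c = 1000001, weight = 2.
  m = 110 → c = 1001100, weight = 3.
  m = 001 → c = 1001110, weight = 4.
  m = 101 → c = 1000011, weight = 3.
  m = 011 → c = 0001111, weight = 4.
  m = 111 → c = 0000010, weight = 1.
Tally weights:
  weight 0: 1 codewords.
  weight 1: 1 codewords.
  weight 2: 1 codewords.
  weight 3: 3 codewords.
  weight 4: 2 codewords.
Minimum distance d = smallest w > 0 with A_w > 0 = 1.
Sanity: Σ A_w = 8 = 2^3 = 8 ✓.


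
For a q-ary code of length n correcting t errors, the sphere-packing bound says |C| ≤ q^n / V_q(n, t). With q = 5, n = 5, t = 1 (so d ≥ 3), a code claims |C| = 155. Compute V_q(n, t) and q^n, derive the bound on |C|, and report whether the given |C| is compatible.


V_q(n, t) = 21, q^n = 3125, Hamming bound = 148, |C| = 155 > bound (violated).

Step 1: Compute V_q(n, t) = Σ_{j=0}^1 C(n, j) (q−1)^j.
  j = 0: C(5,0)·(4)^0 = 1·1 = 1.
  j = 1: C(5,1)·(4)^1 = 5·4 = 20.
  V_q(n, t) = 1 + 20 = 21.
Step 2: q^n = 5^5 = 3125.
Step 3: Hamming bound ⌊q^n / V_q(n,t)⌋ = ⌊3125/21⌋ = 148.
Step 4: Compare |C| = 155 to 148: violated.
The claimed |C| lies above the Hamming bound, so no 5-ary code of length 5 with d ≥ 3 can have 155 codewords.


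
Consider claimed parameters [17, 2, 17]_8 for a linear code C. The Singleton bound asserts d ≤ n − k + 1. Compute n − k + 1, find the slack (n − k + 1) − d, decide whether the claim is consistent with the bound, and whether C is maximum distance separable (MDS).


Singleton RHS = n − k + 1 = 16, slack = -1, bound violated (no such code; not MDS).

Singleton bound: d ≤ n − k + 1.
Here n = 17, k = 2, so n − k + 1 = 16.
Given d = 17, check d ≤ 16: NO.
Slack = (n − k + 1) − d = -1.
The slack is negative: d = 17 exceeds n − k + 1 = 16 by 1, so the Singleton bound is violated and no linear [17, 2, 17]_8 code can exist. In particular it is not MDS (MDS requires d = n − k + 1 exactly).
Description: the claimed parameters are [17, 2, 17]_8; such a code would be impossible (violates the Singleton bound).


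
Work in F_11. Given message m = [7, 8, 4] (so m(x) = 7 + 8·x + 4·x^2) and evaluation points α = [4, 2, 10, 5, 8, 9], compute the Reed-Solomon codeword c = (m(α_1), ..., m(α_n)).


c = [4, 6, 3, 4, 8, 7]

Message polynomial: m(x) = 7 + 8·x + 4·x^2 (mod 11).
For each evaluation point α_i, compute m(α_i) mod 11:
  α_1 = 4: Horner steps 4 → 2 → 4, so m(4) = 4.
  α_2 = 2: Horner steps 4 → 5 → 6, so m(2) = 6.
  α_3 = 10: Horner steps 4 → 4 → 3, so m(10) = 3.
  α_4 = 5: Horner steps 4 → 6 → 4, so m(5) = 4.
  α_5 = 8: Horner steps 4 → 7 → 8, so m(8) = 8.
  α_6 = 9: Horner steps 4 → 0 → 7, so m(9) = 7.
Codeword c = [4, 6, 3, 4, 8, 7] ∈ F_11^6.


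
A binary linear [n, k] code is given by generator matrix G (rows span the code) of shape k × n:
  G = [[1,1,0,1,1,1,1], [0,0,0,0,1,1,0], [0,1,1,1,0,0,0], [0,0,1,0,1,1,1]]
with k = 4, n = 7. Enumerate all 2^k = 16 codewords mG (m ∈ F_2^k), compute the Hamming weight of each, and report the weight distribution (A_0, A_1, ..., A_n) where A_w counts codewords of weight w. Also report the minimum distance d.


Weight distribution: A_0 = 1, A_1 = 1, A_2 = 2, A_3 = 4, A_4 = 3, A_5 = 3, A_6 = 2. Minimum distance d = 1.

Enumerate all 2^4 = 16 messages m ∈ F_2^4.
For each, compute codeword c = mG in F_2^7, then tally its weight.
  m = 0000 → c = 0000000, weight = 0.
  m = 1000 → c = 1101111, weight = 6.
  m = 0100 → c = 0000110, weight = 2.
  m = 1100 → c = 1101001, weight = 4.
  m = 0010 → c = 0111000, weight = 3.
  m = 1010 → c = 1010111, weight = 5.
  m = 0110 → c = 0111110, weight = 5.
  m = 1110 → c = 1010001, weight = 3.
  m = 0001 → c = 0010111, weight = 4.
  m = 1001 → c = 1111000, weight = 4.
  m = 0101 → c = 0010001, weight = 2.
  m = 1101 → c = 1111110, weight = 6.
  m = 0011 → c = 0101111, weight = 5.
  m = 1011 → c = 1000000, weight = 1.
  m = 0111 → c = 0101001, weight = 3.
  m = 1111 → c = 1000110, weight = 3.
Tally weights:
  weight 0: 1 codewords.
  weight 1: 1 codewords.
  weight 2: 2 codewords.
  weight 3: 4 codewords.
  weight 4: 3 codewords.
  weight 5: 3 codewords.
  weight 6: 2 codewords.
Minimum distance d = smallest w > 0 with A_w > 0 = 1.
Sanity: Σ A_w = 16 = 2^4 = 16 ✓.


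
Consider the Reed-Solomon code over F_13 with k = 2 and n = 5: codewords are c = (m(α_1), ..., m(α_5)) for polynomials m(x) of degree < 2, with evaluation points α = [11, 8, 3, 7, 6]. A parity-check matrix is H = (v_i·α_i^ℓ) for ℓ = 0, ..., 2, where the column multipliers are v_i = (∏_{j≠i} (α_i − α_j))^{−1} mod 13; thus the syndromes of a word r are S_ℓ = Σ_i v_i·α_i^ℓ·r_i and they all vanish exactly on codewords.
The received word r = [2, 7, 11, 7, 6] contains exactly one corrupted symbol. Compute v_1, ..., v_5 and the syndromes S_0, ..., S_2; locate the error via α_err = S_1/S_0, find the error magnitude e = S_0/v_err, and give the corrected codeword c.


S = (11, 12, 6), error at position 4, error magnitude e = 7, c = [2, 7, 11, 0, 6].

Step 1: column multipliers v_i = (∏_{j≠i}(α_i − α_j))^{−1} mod 13.
  i = 1 (α = 11): (11−8)(11−3)(11−7)(11−6) = 3·8·4·5 = 480 ≡ 12, so v_1 = 12^{−1} = 12 (mod 13).
  i = 2 (α = 8): (8−11)(8−3)(8−7)(8−6) = (−3)·5·1·2 = −30 ≡ 9, so v_2 = 9^{−1} = 3 (mod 13).
  i = 3 (α = 3): (3−11)(3−8)(3−7)(3−6) = (−8)·(−5)·(−4)·(−3) = 480 ≡ 12, so v_3 = 12^{−1} = 12 (mod 13).
  i = 4 (α = 7): (7−11)(7−8)(7−3)(7−6) = (−4)·(−1)·4·1 = 16 ≡ 3, so v_4 = 3^{−1} = 9 (mod 13).
  i = 5 (α = 6): (6−11)(6−8)(6−3)(6−7) = (−5)·(−2)·3·(−1) = −30 ≡ 9, so v_5 = 9^{−1} = 3 (mod 13).
  v = [12, 3, 12, 9, 3].
Step 2: syndromes of r = [2, 7, 11, 7, 6] (all sums mod 13).
  S_0 = Σ v_i r_i = 12·2 + 3·7 + 12·11 + 9·7 + 3·6 = 258 ≡ 11.
  S_1 = Σ v_i α_i r_i = 12·11·2 + 3·8·7 + 12·3·11 + 9·7·7 + 3·6·6 = 1377 ≡ 12.
  α_i^2 mod 13 = [4, 12, 9, 10, 10].
  S_2 = Σ v_i α_i^2 r_i = 12·4·2 + 3·12·7 + 12·9·11 + 9·10·7 + 3·10·6 = 2346 ≡ 6.
  S = (11, 12, 6) ≠ 0, so r is not a codeword (an error is present).
Step 3: locate the error. For a single error e at position i, S_ℓ = v_i·e·α_i^ℓ, so α_err = S_1/S_0.
  S_0^{−1} = 11^{−1} = 6 (mod 13), so α_err = 12·6 = 72 ≡ 7 = α_4. Error position i = 4.
  Consistency check: S_2/S_1 = 6·12 = 72 ≡ 7 = α_err ✓ (single-error assumption holds).
Step 4: error magnitude e = S_0/v_4 = S_0·∏_{j≠4}(α_4 − α_j) = 11·3 = 33 ≡ 7 (mod 13).
Step 5: correct position 4: c_4 = r_4 − e = 7 − 7 ≡ 0 (mod 13). Hence c = [2, 7, 11, 0, 6].
  Check: interpolating c through the α_i gives m(x) = 3 + 7·x (degree < 2) with m(α_i) = c_i for every i, so c is indeed a codeword.


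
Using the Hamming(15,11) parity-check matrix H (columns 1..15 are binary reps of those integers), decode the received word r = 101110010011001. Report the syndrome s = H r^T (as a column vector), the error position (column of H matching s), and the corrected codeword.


s = (0, 0, 1, 1)^T, error position = 3, corrected codeword c = 100110010011001

Compute s = H r^T mod 2 one row at a time:
  s_1 = 1 + 0 + 0 + 1 + 1 + 0 + 0 + 1 = 4 ≡ 0 (mod 2).
  s_2 = 1 + 1 + 0 + 0 + 1 + 0 + 0 + 1 = 4 ≡ 0 (mod 2).
  s_3 = 0 + 1 + 0 + 0 + 0 + 1 + 0 + 1 = 3 ≡ 1 (mod 2).
  s_4 = 1 + 1 + 1 + 0 + 0 + 1 + 0 + 1 = 5 ≡ 1 (mod 2).
s = (0, 0, 1, 1)^T — this equals column 3 of H (binary 0011), so error is at position 3.
Correct: flip bit 3 of r = 101110010011001 to get c = 100110010011001.


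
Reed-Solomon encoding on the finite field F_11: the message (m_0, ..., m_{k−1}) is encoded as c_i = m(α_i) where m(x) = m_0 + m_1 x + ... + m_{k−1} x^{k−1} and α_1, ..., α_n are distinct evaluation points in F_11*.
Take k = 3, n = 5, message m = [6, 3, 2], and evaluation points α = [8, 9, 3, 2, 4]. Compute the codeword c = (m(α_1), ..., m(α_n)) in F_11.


c = [4, 8, 0, 9, 6]

Message polynomial: m(x) = 6 + 3·x + 2·x^2 (mod 11).
For each evaluation point α_i, compute m(α_i) mod 11:
  α_1 = 8: Horner steps 2 → 8 → 4, so m(8) = 4.
  α_2 = 9: Horner steps 2 → 10 → 8, so m(9) = 8.
  α_3 = 3: Horner steps 2 → 9 → 0, so m(3) = 0.
  α_4 = 2: Horner steps 2 → 7 → 9, so m(2) = 9.
  α_5 = 4: Horner steps 2 → 0 → 6, so m(4) = 6.
Codeword c = [4, 8, 0, 9, 6] ∈ F_11^5.


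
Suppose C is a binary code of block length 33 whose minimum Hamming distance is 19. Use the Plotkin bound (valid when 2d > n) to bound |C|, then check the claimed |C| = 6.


Plotkin bound M ≤ 6; given |C| = 6 ≤ bound (satisfied).

Check applicability: 2d = 38, n = 33.
2d − n = 5 > 0, so Plotkin applies.
Compute d/(2d−n) = 19/5 ≈ 3.8000.
⌊d/(2d−n)⌋ = 3.
Plotkin bound: M ≤ 2·3 = 6.
Given |C| = 6, check: satisfied.
This |C| is at the Plotkin bound.


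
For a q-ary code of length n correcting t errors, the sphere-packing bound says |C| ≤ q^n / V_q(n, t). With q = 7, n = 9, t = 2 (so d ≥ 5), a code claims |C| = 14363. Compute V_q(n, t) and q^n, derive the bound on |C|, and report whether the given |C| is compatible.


V_q(n, t) = 1351, q^n = 40353607, Hamming bound = 29869, |C| = 14363 ≤ bound (satisfied).

Step 1: Compute V_q(n, t) = Σ_{j=0}^2 C(n, j) (q−1)^j.
  j = 0: C(9,0)·(6)^0 = 1·1 = 1.
  j = 1: C(9,1)·(6)^1 = 9·6 = 54.
  j = 2: C(9,2)·(6)^2 = 36·36 = 1296.
  V_q(n, t) = 1 + 54 + 1296 = 1351.
Step 2: q^n = 7^9 = 40353607.
Step 3: Hamming bound ⌊q^n / V_q(n,t)⌋ = ⌊40353607/1351⌋ = 29869.
Step 4: Compare |C| = 14363 to 29869: satisfied.
The claimed |C| lies below the Hamming bound.


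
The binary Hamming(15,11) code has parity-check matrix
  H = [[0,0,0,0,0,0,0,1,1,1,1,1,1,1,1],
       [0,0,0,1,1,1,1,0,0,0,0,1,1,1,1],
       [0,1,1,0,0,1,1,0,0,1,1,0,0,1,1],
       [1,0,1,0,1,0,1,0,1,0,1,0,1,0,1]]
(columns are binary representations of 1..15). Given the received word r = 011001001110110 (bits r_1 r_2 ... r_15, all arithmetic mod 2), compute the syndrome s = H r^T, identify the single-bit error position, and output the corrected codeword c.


s = (1, 1, 0, 0)^T, error position = 12, corrected codeword c = 011001001111110

Compute s = H r^T mod 2 one row at a time:
  s_1 = 0 + 1 + 1 + 1 + 0 + 1 + 1 + 0 = 5 ≡ 1 (mod 2).
  s_2 = 0 + 0 + 1 + 0 + 0 + 1 + 1 + 0 = 3 ≡ 1 (mod 2).
  s_3 = 1 + 1 + 1 + 0 + 1 + 1 + 1 + 0 = 6 ≡ 0 (mod 2).
  s_4 = 0 + 1 + 0 + 0 + 1 + 1 + 1 + 0 = 4 ≡ 0 (mod 2).
s = (1, 1, 0, 0)^T — this equals column 12 of H (binary 1100), so error is at position 12.
Correct: flip bit 12 of r = 011001001110110 to get c = 011001001111110.


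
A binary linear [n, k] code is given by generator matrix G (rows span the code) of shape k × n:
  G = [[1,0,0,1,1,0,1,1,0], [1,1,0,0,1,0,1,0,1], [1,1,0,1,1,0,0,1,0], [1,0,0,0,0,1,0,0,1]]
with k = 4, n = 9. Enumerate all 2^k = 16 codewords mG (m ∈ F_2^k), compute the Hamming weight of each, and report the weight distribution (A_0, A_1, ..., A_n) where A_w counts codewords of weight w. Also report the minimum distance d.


Weight distribution: A_0 = 1, A_2 = 2, A_3 = 2, A_4 = 3, A_5 = 6, A_6 = 2. Minimum distance d = 2.

Enumerate all 2^4 = 16 messages m ∈ F_2^4.
For each, compute codeword c = mG in F_2^9, then tally its weight.
  m = 0000 → c = 000000000, weight = 0.
  m = 1000 → c = 100110110, weight = 5.
  m = 0100 → c = 110010101, weight = 5.
  m = 1100 → c = 010100011, weight = 4.
  m = 0010 → c = 110110010, weight = 5.
  m = 1010 → c = 010000100, weight = 2.
  m = 0110 → c = 000100111, weight = 4.
  m = 1110 → c = 100010001, weight = 3.
  m = 0001 → c = 100001001, weight = 3.
  m = 1001 → c = 000111111, weight = 6.
  m = 0101 → c = 010011100, weight = 4.
  m = 1101 → c = 110101010, weight = 5.
  m = 0011 → c = 010111011, weight = 6.
  m = 1011 → c = 110001101, weight = 5.
  m = 0111 → c = 100101110, weight = 5.
  m = 1111 → c = 000011000, weight = 2.
Tally weights:
  weight 0: 1 codewords.
  weight 2: 2 codewords.
  weight 3: 2 codewords.
  weight 4: 3 codewords.
  weight 5: 6 codewords.
  weight 6: 2 codewords.
Minimum distance d = smallest w > 0 with A_w > 0 = 2.
Sanity: Σ A_w = 16 = 2^4 = 16 ✓.


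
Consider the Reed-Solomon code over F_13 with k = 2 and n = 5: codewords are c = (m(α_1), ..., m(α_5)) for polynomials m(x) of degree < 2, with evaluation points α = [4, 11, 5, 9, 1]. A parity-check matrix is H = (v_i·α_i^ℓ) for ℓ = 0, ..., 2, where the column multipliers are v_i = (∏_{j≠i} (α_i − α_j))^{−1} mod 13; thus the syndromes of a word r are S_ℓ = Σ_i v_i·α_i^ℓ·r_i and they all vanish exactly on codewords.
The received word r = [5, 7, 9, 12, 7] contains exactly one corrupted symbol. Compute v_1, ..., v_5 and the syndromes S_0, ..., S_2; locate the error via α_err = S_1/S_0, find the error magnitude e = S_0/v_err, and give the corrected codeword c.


S = (6, 6, 6), error at position 5, error magnitude e = 1, c = [5, 7, 9, 12, 6].

Step 1: column multipliers v_i = (∏_{j≠i}(α_i − α_j))^{−1} mod 13.
  i = 1 (α = 4): (4−11)(4−5)(4−9)(4−1) = (−7)·(−1)·(−5)·3 = −105 ≡ 12, so v_1 = 12^{−1} = 12 (mod 13).
  i = 2 (α = 11): (11−4)(11−5)(11−9)(11−1) = 7·6·2·10 = 840 ≡ 8, so v_2 = 8^{−1} = 5 (mod 13).
  i = 3 (α = 5): (5−4)(5−11)(5−9)(5−1) = 1·(−6)·(−4)·4 = 96 ≡ 5, so v_3 = 5^{−1} = 8 (mod 13).
  i = 4 (α = 9): (9−4)(9−11)(9−5)(9−1) = 5·(−2)·4·8 = −320 ≡ 5, so v_4 = 5^{−1} = 8 (mod 13).
  i = 5 (α = 1): (1−4)(1−11)(1−5)(1−9) = (−3)·(−10)·(−4)·(−8) = 960 ≡ 11, so v_5 = 11^{−1} = 6 (mod 13).
  v = [12, 5, 8, 8, 6].
Step 2: syndromes of r = [5, 7, 9, 12, 7] (all sums mod 13).
  S_0 = Σ v_i r_i = 12·5 + 5·7 + 8·9 + 8·12 + 6·7 = 305 ≡ 6.
  S_1 = Σ v_i α_i r_i = 12·4·5 + 5·11·7 + 8·5·9 + 8·9·12 + 6·1·7 = 1891 ≡ 6.
  α_i^2 mod 13 = [3, 4, 12, 3, 1].
  S_2 = Σ v_i α_i^2 r_i = 12·3·5 + 5·4·7 + 8·12·9 + 8·3·12 + 6·1·7 = 1514 ≡ 6.
  S = (6, 6, 6) ≠ 0, so r is not a codeword (an error is present).
Step 3: locate the error. For a single error e at position i, S_ℓ = v_i·e·α_i^ℓ, so α_err = S_1/S_0.
  S_0^{−1} = 6^{−1} = 11 (mod 13), so α_err = 6·11 = 66 ≡ 1 = α_5. Error position i = 5.
  Consistency check: S_2/S_1 = 6·11 = 66 ≡ 1 = α_err ✓ (single-error assumption holds).
Step 4: error magnitude e = S_0/v_5 = S_0·∏_{j≠5}(α_5 − α_j) = 6·11 = 66 ≡ 1 (mod 13).
Step 5: correct position 5: c_5 = r_5 − e = 7 − 1 ≡ 6 (mod 13). Hence c = [5, 7, 9, 12, 6].
  Check: interpolating c through the α_i gives m(x) = 2 + 4·x (degree < 2) with m(α_i) = c_i for every i, so c is indeed a codeword.


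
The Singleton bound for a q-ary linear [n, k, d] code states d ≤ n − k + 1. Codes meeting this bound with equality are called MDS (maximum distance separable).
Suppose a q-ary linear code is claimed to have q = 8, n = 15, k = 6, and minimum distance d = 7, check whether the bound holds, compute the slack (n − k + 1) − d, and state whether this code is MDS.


Singleton RHS = n − k + 1 = 10, slack = 3, bound satisfied, not MDS.

Singleton bound: d ≤ n − k + 1.
Here n = 15, k = 6, so n − k + 1 = 10.
Given d = 7, check d ≤ 10: YES.
Slack = (n − k + 1) − d = 3.
The code is NOT MDS (slack = 3 > 0).
Description: the claimed parameters are [15, 6, 7]_8; such a code would be non-MDS.


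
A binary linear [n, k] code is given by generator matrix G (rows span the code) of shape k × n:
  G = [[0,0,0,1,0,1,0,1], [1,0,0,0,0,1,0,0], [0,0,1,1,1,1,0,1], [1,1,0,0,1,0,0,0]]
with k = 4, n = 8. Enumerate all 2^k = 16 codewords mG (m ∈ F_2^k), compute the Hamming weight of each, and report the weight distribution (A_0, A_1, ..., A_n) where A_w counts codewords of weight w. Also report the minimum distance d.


Weight distribution: A_0 = 1, A_2 = 2, A_3 = 6, A_4 = 3, A_5 = 2, A_6 = 2. Minimum distance d = 2.

Enumerate all 2^4 = 16 messages m ∈ F_2^4.
For each, compute codeword c = mG in F_2^8, then tally its weight.
  m = 0000 → c = 00000000, weight = 0.
  m = 1000 → c = 00010101, weight = 3.
  m = 0100 → c = 10000100, weight = 2.
  m = 1100 → c = 10010001, weight = 3.
  m = 0010 → c = 00111101, weight = 5.
  m = 1010 → c = 00101000, weight = 2.
  m = 0110 → c = 10111001, weight = 5.
  m = 1110 → c = 10101100, weight = 4.
  m = 0001 → c = 11001000, weight = 3.
  m = 1001 → c = 11011101, weight = 6.
  m = 0101 → c = 01001100, weight = 3.
  m = 1101 → c = 01011001, weight = 4.
  m = 0011 → c = 11110101, weight = 6.
  m = 1011 → c = 11100000, weight = 3.
  m = 0111 → c = 01110001, weight = 4.
  m = 1111 → c = 01100100, weight = 3.
Tally weights:
  weight 0: 1 codewords.
  weight 2: 2 codewords.
  weight 3: 6 codewords.
  weight 4: 3 codewords.
  weight 5: 2 codewords.
  weight 6: 2 codewords.
Minimum distance d = smallest w > 0 with A_w > 0 = 2.
Sanity: Σ A_w = 16 = 2^4 = 16 ✓.


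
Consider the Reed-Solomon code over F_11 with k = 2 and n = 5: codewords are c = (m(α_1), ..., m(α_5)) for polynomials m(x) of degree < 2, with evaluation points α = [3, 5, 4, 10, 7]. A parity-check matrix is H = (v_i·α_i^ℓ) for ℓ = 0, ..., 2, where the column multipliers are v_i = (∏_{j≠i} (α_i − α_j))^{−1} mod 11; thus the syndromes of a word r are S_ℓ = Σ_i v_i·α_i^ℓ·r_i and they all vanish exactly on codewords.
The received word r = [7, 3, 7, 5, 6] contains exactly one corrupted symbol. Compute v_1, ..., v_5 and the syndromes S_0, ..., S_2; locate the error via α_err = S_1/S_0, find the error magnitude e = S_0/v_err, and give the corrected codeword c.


S = (7, 10, 8), error at position 1, error magnitude e = 7, c = [0, 3, 7, 5, 6].

Step 1: column multipliers v_i = (∏_{j≠i}(α_i − α_j))^{−1} mod 11.
  i = 1 (α = 3): (3−5)(3−4)(3−10)(3−7) = (−2)·(−1)·(−7)·(−4) = 56 ≡ 1, so v_1 = 1^{−1} = 1 (mod 11).
  i = 2 (α = 5): (5−3)(5−4)(5−10)(5−7) = 2·1·(−5)·(−2) = 20 ≡ 9, so v_2 = 9^{−1} = 5 (mod 11).
  i = 3 (α = 4): (4−3)(4−5)(4−10)(4−7) = 1·(−1)·(−6)·(−3) = −18 ≡ 4, so v_3 = 4^{−1} = 3 (mod 11).
  i = 4 (α = 10): (10−3)(10−5)(10−4)(10−7) = 7·5·6·3 = 630 ≡ 3, so v_4 = 3^{−1} = 4 (mod 11).
  i = 5 (α = 7): (7−3)(7−5)(7−4)(7−10) = 4·2·3·(−3) = −72 ≡ 5, so v_5 = 5^{−1} = 9 (mod 11).
  v = [1, 5, 3, 4, 9].
Step 2: syndromes of r = [7, 3, 7, 5, 6] (all sums mod 11).
  S_0 = Σ v_i r_i = 1·7 + 5·3 + 3·7 + 4·5 + 9·6 = 117 ≡ 7.
  S_1 = Σ v_i α_i r_i = 1·3·7 + 5·5·3 + 3·4·7 + 4·10·5 + 9·7·6 = 758 ≡ 10.
  α_i^2 mod 11 = [9, 3, 5, 1, 5].
  S_2 = Σ v_i α_i^2 r_i = 1·9·7 + 5·3·3 + 3·5·7 + 4·1·5 + 9·5·6 = 503 ≡ 8.
  S = (7, 10, 8) ≠ 0, so r is not a codeword (an error is present).
Step 3: locate the error. For a single error e at position i, S_ℓ = v_i·e·α_i^ℓ, so α_err = S_1/S_0.
  S_0^{−1} = 7^{−1} = 8 (mod 11), so α_err = 10·8 = 80 ≡ 3 = α_1. Error position i = 1.
  Consistency check: S_2/S_1 = 8·10 = 80 ≡ 3 = α_err ✓ (single-error assumption holds).
Step 4: error magnitude e = S_0/v_1 = S_0·∏_{j≠1}(α_1 − α_j) = 7·1 = 7 ≡ 7 (mod 11).
Step 5: correct position 1: c_1 = r_1 − e = 7 − 7 ≡ 0 (mod 11). Hence c = [0, 3, 7, 5, 6].
  Check: interpolating c through the α_i gives m(x) = 1 + 7·x (degree < 2) with m(α_i) = c_i for every i, so c is indeed a codeword.


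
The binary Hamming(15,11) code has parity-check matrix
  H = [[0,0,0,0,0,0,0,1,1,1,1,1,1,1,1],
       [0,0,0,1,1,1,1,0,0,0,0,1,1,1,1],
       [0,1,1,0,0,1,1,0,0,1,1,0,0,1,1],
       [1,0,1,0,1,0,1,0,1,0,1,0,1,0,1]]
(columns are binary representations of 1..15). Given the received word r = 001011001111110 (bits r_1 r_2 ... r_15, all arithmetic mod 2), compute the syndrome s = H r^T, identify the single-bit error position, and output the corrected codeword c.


s = (0, 1, 1, 1)^T, error position = 7, corrected codeword c = 001011101111110

Compute s = H r^T mod 2 one row at a time:
  s_1 = 0 + 1 + 1 + 1 + 1 + 1 + 1 + 0 = 6 ≡ 0 (mod 2).
  s_2 = 0 + 1 + 1 + 0 + 1 + 1 + 1 + 0 = 5 ≡ 1 (mod 2).
  s_3 = 0 + 1 + 1 + 0 + 1 + 1 + 1 + 0 = 5 ≡ 1 (mod 2).
  s_4 = 0 + 1 + 1 + 0 + 1 + 1 + 1 + 0 = 5 ≡ 1 (mod 2).
s = (0, 1, 1, 1)^T — this equals column 7 of H (binary 0111), so error is at position 7.
Correct: flip bit 7 of r = 001011001111110 to get c = 001011101111110.


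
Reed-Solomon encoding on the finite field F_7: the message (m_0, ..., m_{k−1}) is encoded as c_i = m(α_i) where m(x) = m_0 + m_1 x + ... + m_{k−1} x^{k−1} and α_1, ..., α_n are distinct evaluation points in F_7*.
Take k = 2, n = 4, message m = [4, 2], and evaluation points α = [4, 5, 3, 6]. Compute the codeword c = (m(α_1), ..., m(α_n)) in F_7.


c = [5, 0, 3, 2]

Message polynomial: m(x) = 4 + 2·x (mod 7).
For each evaluation point α_i, compute m(α_i) mod 7:
  α_1 = 4: Horner steps 2 → 5, so m(4) = 5.
  α_2 = 5: Horner steps 2 → 0, so m(5) = 0.
  α_3 = 3: Horner steps 2 → 3, so m(3) = 3.
  α_4 = 6: Horner steps 2 → 2, so m(6) = 2.
Codeword c = [5, 0, 3, 2] ∈ F_7^4.


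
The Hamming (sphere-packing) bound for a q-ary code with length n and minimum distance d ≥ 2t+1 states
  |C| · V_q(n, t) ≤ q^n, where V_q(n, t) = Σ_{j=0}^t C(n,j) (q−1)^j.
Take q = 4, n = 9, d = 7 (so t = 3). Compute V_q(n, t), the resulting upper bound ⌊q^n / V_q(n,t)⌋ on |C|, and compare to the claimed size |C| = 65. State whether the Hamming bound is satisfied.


V_q(n, t) = 2620, q^n = 262144, Hamming bound = 100, |C| = 65 ≤ bound (satisfied).

Step 1: Compute V_q(n, t) = Σ_{j=0}^3 C(n, j) (q−1)^j.
  j = 0: C(9,0)·(3)^0 = 1·1 = 1.
  j = 1: C(9,1)·(3)^1 = 9·3 = 27.
  j = 2: C(9,2)·(3)^2 = 36·9 = 324.
  j = 3: C(9,3)·(3)^3 = 84·27 = 2268.
  V_q(n, t) = 1 + 27 + 324 + 2268 = 2620.
Step 2: q^n = 4^9 = 262144.
Step 3: Hamming bound ⌊q^n / V_q(n,t)⌋ = ⌊262144/2620⌋ = 100.
Step 4: Compare |C| = 65 to 100: satisfied.
The claimed |C| lies below the Hamming bound.


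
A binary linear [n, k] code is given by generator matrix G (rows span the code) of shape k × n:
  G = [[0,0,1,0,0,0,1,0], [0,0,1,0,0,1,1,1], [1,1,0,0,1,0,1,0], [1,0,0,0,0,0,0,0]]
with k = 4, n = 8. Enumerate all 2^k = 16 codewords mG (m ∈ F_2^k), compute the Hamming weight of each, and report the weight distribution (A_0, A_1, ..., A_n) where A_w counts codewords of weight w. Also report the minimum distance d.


Weight distribution: A_0 = 1, A_1 = 1, A_2 = 2, A_3 = 4, A_4 = 3, A_5 = 3, A_6 = 2. Minimum distance d = 1.

Enumerate all 2^4 = 16 messages m ∈ F_2^4.
For each, compute codeword c = mG in F_2^8, then tally its weight.
  m = 0000 → c = 00000000, weight = 0.
  m = 1000 → c = 00100010, weight = 2.
  m = 0100 → c = 00100111, weight = 4.
  m = 1100 → c = 00000101, weight = 2.
  m = 0010 → c = 11001010, weight = 4.
  m = 1010 → c = 11101000, weight = 4.
  m = 0110 → c = 11101101, weight = 6.
  m = 1110 → c = 11001111, weight = 6.
  m = 0001 → c = 10000000, weight = 1.
  m = 1001 → c = 10100010, weight = 3.
  m = 0101 → c = 10100111, weight = 5.
  m = 1101 → c = 10000101, weight = 3.
  m = 0011 → c = 01001010, weight = 3.
  m = 1011 → c = 01101000, weight = 3.
  m = 0111 → c = 01101101, weight = 5.
  m = 1111 → c = 01001111, weight = 5.
Tally weights:
  weight 0: 1 codewords.
  weight 1: 1 codewords.
  weight 2: 2 codewords.
  weight 3: 4 codewords.
  weight 4: 3 codewords.
  weight 5: 3 codewords.
  weight 6: 2 codewords.
Minimum distance d = smallest w > 0 with A_w > 0 = 1.
Sanity: Σ A_w = 16 = 2^4 = 16 ✓.


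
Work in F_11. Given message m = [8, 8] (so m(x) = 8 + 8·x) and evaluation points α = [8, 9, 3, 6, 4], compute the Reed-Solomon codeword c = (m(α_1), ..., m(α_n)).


c = [6, 3, 10, 1, 7]

Message polynomial: m(x) = 8 + 8·x (mod 11).
For each evaluation point α_i, compute m(α_i) mod 11:
  α_1 = 8: Horner steps 8 → 6, so m(8) = 6.
  α_2 = 9: Horner steps 8 → 3, so m(9) = 3.
  α_3 = 3: Horner steps 8 → 10, so m(3) = 10.
  α_4 = 6: Horner steps 8 → 1, so m(6) = 1.
  α_5 = 4: Horner steps 8 → 7, so m(4) = 7.
Codeword c = [6, 3, 10, 1, 7] ∈ F_11^5.
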